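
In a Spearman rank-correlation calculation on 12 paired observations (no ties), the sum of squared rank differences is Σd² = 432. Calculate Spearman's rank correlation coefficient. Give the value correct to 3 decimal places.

-0.510

ρ = 1 − 6Σd² / [n(n²−1)] = 1 − 6×432 / (12×143)
  = 1 − 2592/1716 = 1 − 1.5105 ≈ -0.510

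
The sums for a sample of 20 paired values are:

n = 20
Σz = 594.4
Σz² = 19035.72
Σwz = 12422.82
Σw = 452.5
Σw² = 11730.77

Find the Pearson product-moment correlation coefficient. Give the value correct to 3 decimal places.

-0.717

r = (nΣwz − ΣwΣz) / √[(nΣw² − (Σw)²)(nΣz² − (Σz)²)]
Numerator: 20×12422.82 − 452.5×594.4 = -20509.6
Denominator: √[(234615.4 − 204756.25)(380714.4 − 353311.36)] = √[29859.15 × 27403.04] = 28604.7458
r = -20509.6 / 28604.7458 ≈ -0.717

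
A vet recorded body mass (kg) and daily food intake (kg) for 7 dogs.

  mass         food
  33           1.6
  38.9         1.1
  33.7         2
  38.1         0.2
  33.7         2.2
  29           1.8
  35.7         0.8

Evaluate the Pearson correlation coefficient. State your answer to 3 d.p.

n = 7, Σx = 242.1, Σy = 9.7, Σx² = 8440.69, Σy² = 16.53, Σxy = 325.51
nΣxy − ΣxΣy = 2278.57 − 2348.37 = -69.8
nΣx² − (Σx)² = 59084.83 − 58612.41 = 472.42; nΣy² − (Σy)² = 115.71 − 94.09 = 21.62
r = -69.8 / √(472.42 × 21.62) = -69.8 / 101.0630 ≈ -0.691

-0.691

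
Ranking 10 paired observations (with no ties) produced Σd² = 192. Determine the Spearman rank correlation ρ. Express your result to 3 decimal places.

ρ = 1 − 6Σd² / [n(n²−1)] = 1 − 6×192 / (10×99)
  = 1 − 1152/990 = 1 − 1.1636 ≈ -0.164

-0.164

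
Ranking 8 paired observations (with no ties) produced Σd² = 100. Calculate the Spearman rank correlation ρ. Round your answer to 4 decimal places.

ρ = 1 − 6Σd² / [n(n²−1)] = 1 − 6×100 / (8×63)
  = 1 − 600/504 = 1 − 1.19048 ≈ -0.1905

-0.1905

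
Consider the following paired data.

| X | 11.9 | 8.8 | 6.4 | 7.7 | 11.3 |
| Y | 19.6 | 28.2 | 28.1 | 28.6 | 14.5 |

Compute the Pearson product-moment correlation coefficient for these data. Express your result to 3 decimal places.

n = 5, ΣX = 46.1, ΣY = 119, ΣX² = 446.99, ΣY² = 2997.22, ΣXY = 1045.31
nΣXY − ΣXΣY = 5226.55 − 5485.9 = -259.35
nΣX² − (ΣX)² = 2234.95 − 2125.21 = 109.74; nΣY² − (ΣY)² = 14986.1 − 14161 = 825.1
r = -259.35 / √(109.74 × 825.1) = -259.35 / 300.9094 ≈ -0.862

-0.862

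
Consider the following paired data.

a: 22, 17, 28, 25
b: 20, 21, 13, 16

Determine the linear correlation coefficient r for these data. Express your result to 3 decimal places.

n = 4, Σa = 92, Σb = 70, Σa² = 2182, Σb² = 1266, Σab = 1561
nΣab − ΣaΣb = 6244 − 6440 = -196
nΣa² − (Σa)² = 8728 − 8464 = 264; nΣb² − (Σb)² = 5064 − 4900 = 164
r = -196 / √(264 × 164) = -196 / 208.0769 ≈ -0.942

-0.942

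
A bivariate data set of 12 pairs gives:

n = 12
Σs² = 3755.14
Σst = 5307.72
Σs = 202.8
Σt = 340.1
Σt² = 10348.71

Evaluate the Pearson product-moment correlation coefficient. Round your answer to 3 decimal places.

-0.912

r = (nΣst − ΣsΣt) / √[(nΣs² − (Σs)²)(nΣt² − (Σt)²)]
Numerator: 12×5307.72 − 202.8×340.1 = -5279.64
Denominator: √[(45061.68 − 41127.84)(124184.52 − 115668.01)] = √[3933.84 × 8516.51] = 5788.1420
r = -5279.64 / 5788.1420 ≈ -0.912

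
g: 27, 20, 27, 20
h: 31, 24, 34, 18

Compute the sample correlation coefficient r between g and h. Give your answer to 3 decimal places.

0.924

n = 4, Σg = 94, Σh = 107, Σg² = 2258, Σh² = 3017, Σgh = 2595
nΣgh − ΣgΣh = 10380 − 10058 = 322
nΣg² − (Σg)² = 9032 − 8836 = 196; nΣh² − (Σh)² = 12068 − 11449 = 619
r = 322 / √(196 × 619) = 322 / 348.3159 ≈ 0.924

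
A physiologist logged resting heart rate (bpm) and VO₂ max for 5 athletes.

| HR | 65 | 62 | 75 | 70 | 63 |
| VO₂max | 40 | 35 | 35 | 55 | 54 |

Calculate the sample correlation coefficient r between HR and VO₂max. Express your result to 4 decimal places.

-0.1199

n = 5, Σx = 335, Σy = 219, Σx² = 22563, Σy² = 9991, Σxy = 14647
nΣxy − ΣxΣy = 73235 − 73365 = -130
nΣx² − (Σx)² = 112815 − 112225 = 590; nΣy² − (Σy)² = 49955 − 47961 = 1994
r = -130 / √(590 × 1994) = -130 / 1084.6474 ≈ -0.1199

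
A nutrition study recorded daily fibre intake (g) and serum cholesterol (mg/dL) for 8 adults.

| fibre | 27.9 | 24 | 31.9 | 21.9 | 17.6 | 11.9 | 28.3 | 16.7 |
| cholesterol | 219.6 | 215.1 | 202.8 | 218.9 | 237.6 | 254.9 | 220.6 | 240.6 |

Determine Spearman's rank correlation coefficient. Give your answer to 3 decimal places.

-0.786

Rank fibre: 6, 5, 8, 4, 3, 1, 7, 2
Rank cholesterol: 4, 2, 1, 3, 6, 8, 5, 7
d = rank(fibre) − rank(cholesterol): 2, 3, 7, 1, -3, -7, 2, -5; Σd² = 150
ρ = 1 − 6Σd² / [n(n²−1)] = 1 − 6×150 / (8×63) = 1 − 900/504 ≈ -0.786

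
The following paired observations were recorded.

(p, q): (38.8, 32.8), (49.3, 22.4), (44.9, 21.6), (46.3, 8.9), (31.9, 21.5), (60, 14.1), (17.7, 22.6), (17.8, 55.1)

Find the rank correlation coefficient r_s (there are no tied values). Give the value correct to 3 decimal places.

Rank p: 4, 7, 5, 6, 3, 8, 1, 2
Rank q: 7, 5, 4, 1, 3, 2, 6, 8
d = rank(p) − rank(q): -3, 2, 1, 5, 0, 6, -5, -6; Σd² = 136
ρ = 1 − 6Σd² / [n(n²−1)] = 1 − 6×136 / (8×63) = 1 − 816/504 ≈ -0.619

-0.619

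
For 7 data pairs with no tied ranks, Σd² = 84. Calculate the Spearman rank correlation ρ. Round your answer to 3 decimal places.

-0.500

ρ = 1 − 6Σd² / [n(n²−1)] = 1 − 6×84 / (7×48)
  = 1 − 504/336 = 1 − 1.5000 ≈ -0.500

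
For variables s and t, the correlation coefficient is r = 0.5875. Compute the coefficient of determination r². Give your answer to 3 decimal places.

r² = (0.5875)² = 0.345

0.345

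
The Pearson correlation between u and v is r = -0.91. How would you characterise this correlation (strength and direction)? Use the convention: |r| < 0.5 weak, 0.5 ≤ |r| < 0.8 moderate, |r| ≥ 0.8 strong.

r = -0.91 < 0 so the relationship is negative.
|r| = 0.91, which falls in the strong range.

strong negative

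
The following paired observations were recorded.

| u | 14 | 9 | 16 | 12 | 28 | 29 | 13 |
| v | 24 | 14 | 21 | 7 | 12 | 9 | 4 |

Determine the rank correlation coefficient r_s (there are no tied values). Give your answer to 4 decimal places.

Rank u: 4, 1, 5, 2, 6, 7, 3
Rank v: 7, 5, 6, 2, 4, 3, 1
d = rank(u) − rank(v): -3, -4, -1, 0, 2, 4, 2; Σd² = 50
ρ = 1 − 6Σd² / [n(n²−1)] = 1 − 6×50 / (7×48) = 1 − 300/336 ≈ 0.1071

0.1071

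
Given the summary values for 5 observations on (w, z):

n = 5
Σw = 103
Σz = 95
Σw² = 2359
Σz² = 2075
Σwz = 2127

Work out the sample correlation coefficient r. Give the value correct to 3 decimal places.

0.672

r = (nΣwz − ΣwΣz) / √[(nΣw² − (Σw)²)(nΣz² − (Σz)²)]
Numerator: 5×2127 − 103×95 = 850
Denominator: √[(11795 − 10609)(10375 − 9025)] = √[1186 × 1350] = 1265.3458
r = 850 / 1265.3458 ≈ 0.672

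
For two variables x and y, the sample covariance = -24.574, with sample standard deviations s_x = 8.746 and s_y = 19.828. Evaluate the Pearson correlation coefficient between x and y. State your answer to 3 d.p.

r = Cov(x,y) / (s_x · s_y) = -24.574 / (8.746 × 19.828)
  = -24.574 / 173.4157 ≈ -0.142

-0.142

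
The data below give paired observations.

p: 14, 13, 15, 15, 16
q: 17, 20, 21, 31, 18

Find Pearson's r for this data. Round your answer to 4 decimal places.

0.1489

n = 5, Σp = 73, Σq = 107, Σp² = 1071, Σq² = 2415, Σpq = 1566
nΣpq − ΣpΣq = 7830 − 7811 = 19
nΣp² − (Σp)² = 5355 − 5329 = 26; nΣq² − (Σq)² = 12075 − 11449 = 626
r = 19 / √(26 × 626) = 19 / 127.5774 ≈ 0.1489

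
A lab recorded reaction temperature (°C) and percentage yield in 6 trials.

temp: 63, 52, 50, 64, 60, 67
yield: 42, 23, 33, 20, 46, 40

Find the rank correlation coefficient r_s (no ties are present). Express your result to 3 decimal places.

Rank temp: 4, 2, 1, 5, 3, 6
Rank yield: 5, 2, 3, 1, 6, 4
d = rank(temp) − rank(yield): -1, 0, -2, 4, -3, 2; Σd² = 34
ρ = 1 − 6Σd² / [n(n²−1)] = 1 − 6×34 / (6×35) = 1 − 204/210 ≈ 0.029

0.029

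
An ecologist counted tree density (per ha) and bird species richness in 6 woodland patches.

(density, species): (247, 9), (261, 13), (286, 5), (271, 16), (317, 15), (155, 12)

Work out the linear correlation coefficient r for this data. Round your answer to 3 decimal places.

n = 6, Σx = 1537, Σy = 70, Σx² = 408881, Σy² = 900, Σxy = 17997
nΣxy − ΣxΣy = 107982 − 107590 = 392
nΣx² − (Σx)² = 2453286 − 2362369 = 90917; nΣy² − (Σy)² = 5400 − 4900 = 500
r = 392 / √(90917 × 500) = 392 / 6742.2919 ≈ 0.058

0.058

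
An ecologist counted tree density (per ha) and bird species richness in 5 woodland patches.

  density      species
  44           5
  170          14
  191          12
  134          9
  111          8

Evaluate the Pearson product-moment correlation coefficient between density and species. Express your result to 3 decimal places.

0.929

n = 5, Σx = 650, Σy = 48, Σx² = 97594, Σy² = 510, Σxy = 6986
nΣxy − ΣxΣy = 34930 − 31200 = 3730
nΣx² − (Σx)² = 487970 − 422500 = 65470; nΣy² − (Σy)² = 2550 − 2304 = 246
r = 3730 / √(65470 × 246) = 3730 / 4013.1808 ≈ 0.929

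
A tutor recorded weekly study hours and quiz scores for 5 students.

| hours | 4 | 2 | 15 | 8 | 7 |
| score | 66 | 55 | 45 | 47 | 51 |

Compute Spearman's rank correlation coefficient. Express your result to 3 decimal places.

-0.900

Rank hours: 2, 1, 5, 4, 3
Rank score: 5, 4, 1, 2, 3
d = rank(hours) − rank(score): -3, -3, 4, 2, 0; Σd² = 38
ρ = 1 − 6Σd² / [n(n²−1)] = 1 − 6×38 / (5×24) = 1 − 228/120 ≈ -0.900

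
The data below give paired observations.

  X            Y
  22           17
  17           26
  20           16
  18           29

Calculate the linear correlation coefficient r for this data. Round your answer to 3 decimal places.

n = 4, ΣX = 77, ΣY = 88, ΣX² = 1497, ΣY² = 2062, ΣXY = 1658
nΣXY − ΣXΣY = 6632 − 6776 = -144
nΣX² − (ΣX)² = 5988 − 5929 = 59; nΣY² − (ΣY)² = 8248 − 7744 = 504
r = -144 / √(59 × 504) = -144 / 172.4413 ≈ -0.835

-0.835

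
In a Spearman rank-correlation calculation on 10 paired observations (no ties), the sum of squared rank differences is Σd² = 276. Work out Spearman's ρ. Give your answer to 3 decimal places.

ρ = 1 − 6Σd² / [n(n²−1)] = 1 − 6×276 / (10×99)
  = 1 − 1656/990 = 1 − 1.6727 ≈ -0.673

-0.673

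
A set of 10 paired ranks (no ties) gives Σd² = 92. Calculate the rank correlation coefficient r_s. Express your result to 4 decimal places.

ρ = 1 − 6Σd² / [n(n²−1)] = 1 − 6×92 / (10×99)
  = 1 − 552/990 = 1 − 0.55758 ≈ 0.4424

0.4424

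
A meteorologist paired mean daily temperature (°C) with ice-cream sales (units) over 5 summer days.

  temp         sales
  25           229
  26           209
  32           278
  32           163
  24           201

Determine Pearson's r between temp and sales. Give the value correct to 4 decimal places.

n = 5, Σx = 139, Σy = 1080, Σx² = 3925, Σy² = 240376, Σxy = 30095
nΣxy − ΣxΣy = 150475 − 150120 = 355
nΣx² − (Σx)² = 19625 − 19321 = 304; nΣy² − (Σy)² = 1201880 − 1166400 = 35480
r = 355 / √(304 × 35480) = 355 / 3284.1924 ≈ 0.1081

0.1081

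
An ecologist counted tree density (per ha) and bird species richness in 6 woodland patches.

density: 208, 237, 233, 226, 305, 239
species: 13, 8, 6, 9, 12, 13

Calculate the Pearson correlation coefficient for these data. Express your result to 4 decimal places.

0.1601

n = 6, Σx = 1448, Σy = 61, Σx² = 354944, Σy² = 663, Σxy = 14799
nΣxy − ΣxΣy = 88794 − 88328 = 466
nΣx² − (Σx)² = 2129664 − 2096704 = 32960; nΣy² − (Σy)² = 3978 − 3721 = 257
r = 466 / √(32960 × 257) = 466 / 2910.4501 ≈ 0.1601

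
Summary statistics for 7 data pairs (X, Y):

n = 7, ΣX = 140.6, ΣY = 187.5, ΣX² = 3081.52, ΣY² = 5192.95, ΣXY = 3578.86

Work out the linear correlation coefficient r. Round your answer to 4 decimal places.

r = (nΣXY − ΣXΣY) / √[(nΣX² − (ΣX)²)(nΣY² − (ΣY)²)]
Numerator: 7×3578.86 − 140.6×187.5 = -1310.48
Denominator: √[(21570.64 − 19768.36)(36350.65 − 35156.25)] = √[1802.28 × 1194.4] = 1467.1889
r = -1310.48 / 1467.1889 ≈ -0.8932

-0.8932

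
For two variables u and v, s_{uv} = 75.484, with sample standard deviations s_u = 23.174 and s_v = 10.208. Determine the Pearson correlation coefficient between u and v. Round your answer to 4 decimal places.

0.3191

r = Cov(u,v) / (s_u · s_v) = 75.484 / (23.174 × 10.208)
  = 75.484 / 236.5602 ≈ 0.3191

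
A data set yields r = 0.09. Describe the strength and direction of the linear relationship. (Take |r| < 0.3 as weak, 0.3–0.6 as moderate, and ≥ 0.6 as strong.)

r = 0.09 > 0 so the relationship is positive.
|r| = 0.09, which falls in the weak range.

weak positive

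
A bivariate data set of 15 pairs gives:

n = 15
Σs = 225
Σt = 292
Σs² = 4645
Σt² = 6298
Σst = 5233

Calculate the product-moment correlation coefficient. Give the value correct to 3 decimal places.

r = (nΣst − ΣsΣt) / √[(nΣs² − (Σs)²)(nΣt² − (Σt)²)]
Numerator: 15×5233 − 225×292 = 12795
Denominator: √[(69675 − 50625)(94470 − 85264)] = √[19050 × 9206] = 13242.8962
r = 12795 / 13242.8962 ≈ 0.966

0.966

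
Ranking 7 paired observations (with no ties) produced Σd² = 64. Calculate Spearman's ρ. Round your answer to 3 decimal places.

-0.143

ρ = 1 − 6Σd² / [n(n²−1)] = 1 − 6×64 / (7×48)
  = 1 − 384/336 = 1 − 1.1429 ≈ -0.143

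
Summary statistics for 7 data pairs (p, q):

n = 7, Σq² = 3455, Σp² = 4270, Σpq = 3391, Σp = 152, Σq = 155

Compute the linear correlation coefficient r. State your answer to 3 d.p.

0.170

r = (nΣpq − ΣpΣq) / √[(nΣp² − (Σp)²)(nΣq² − (Σq)²)]
Numerator: 7×3391 − 152×155 = 177
Denominator: √[(29890 − 23104)(24185 − 24025)] = √[6786 × 160] = 1041.9981
r = 177 / 1041.9981 ≈ 0.170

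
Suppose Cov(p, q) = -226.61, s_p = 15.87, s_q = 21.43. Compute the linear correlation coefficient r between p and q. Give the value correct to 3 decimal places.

r = Cov(p,q) / (s_p · s_q) = -226.61 / (15.87 × 21.43)
  = -226.61 / 340.0941 ≈ -0.666

-0.666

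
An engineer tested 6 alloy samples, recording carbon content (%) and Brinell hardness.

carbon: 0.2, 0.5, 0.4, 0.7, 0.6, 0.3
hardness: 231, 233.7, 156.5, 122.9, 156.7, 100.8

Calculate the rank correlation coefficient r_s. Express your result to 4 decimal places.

Rank carbon: 1, 4, 3, 6, 5, 2
Rank hardness: 5, 6, 3, 2, 4, 1
d = rank(carbon) − rank(hardness): -4, -2, 0, 4, 1, 1; Σd² = 38
ρ = 1 − 6Σd² / [n(n²−1)] = 1 − 6×38 / (6×35) = 1 − 228/210 ≈ -0.0857

-0.0857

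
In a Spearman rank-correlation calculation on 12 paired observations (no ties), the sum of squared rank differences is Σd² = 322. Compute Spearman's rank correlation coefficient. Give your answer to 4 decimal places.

ρ = 1 − 6Σd² / [n(n²−1)] = 1 − 6×322 / (12×143)
  = 1 − 1932/1716 = 1 − 1.12587 ≈ -0.1259

-0.1259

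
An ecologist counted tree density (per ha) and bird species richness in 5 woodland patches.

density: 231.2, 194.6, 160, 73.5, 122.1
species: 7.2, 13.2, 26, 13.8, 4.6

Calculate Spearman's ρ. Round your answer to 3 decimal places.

-0.200

Rank density: 5, 4, 3, 1, 2
Rank species: 2, 3, 5, 4, 1
d = rank(density) − rank(species): 3, 1, -2, -3, 1; Σd² = 24
ρ = 1 − 6Σd² / [n(n²−1)] = 1 − 6×24 / (5×24) = 1 − 144/120 ≈ -0.200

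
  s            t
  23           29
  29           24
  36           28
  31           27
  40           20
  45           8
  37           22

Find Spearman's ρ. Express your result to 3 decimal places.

-0.857

Rank s: 1, 2, 4, 3, 6, 7, 5
Rank t: 7, 4, 6, 5, 2, 1, 3
d = rank(s) − rank(t): -6, -2, -2, -2, 4, 6, 2; Σd² = 104
ρ = 1 − 6Σd² / [n(n²−1)] = 1 − 6×104 / (7×48) = 1 − 624/336 ≈ -0.857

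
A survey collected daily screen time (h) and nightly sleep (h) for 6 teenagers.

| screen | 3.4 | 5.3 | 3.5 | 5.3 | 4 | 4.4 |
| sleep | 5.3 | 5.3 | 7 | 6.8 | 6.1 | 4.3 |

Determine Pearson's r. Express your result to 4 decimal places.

n = 6, Σx = 25.9, Σy = 34.8, Σx² = 115.35, Σy² = 207.12, Σxy = 149.97
nΣxy − ΣxΣy = 899.82 − 901.32 = -1.5
nΣx² − (Σx)² = 692.1 − 670.81 = 21.29; nΣy² − (Σy)² = 1242.72 − 1211.04 = 31.68
r = -1.5 / √(21.29 × 31.68) = -1.5 / 25.9705 ≈ -0.0578

-0.0578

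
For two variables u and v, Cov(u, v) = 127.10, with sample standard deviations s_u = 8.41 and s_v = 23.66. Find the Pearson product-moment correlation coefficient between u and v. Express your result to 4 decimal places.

0.6388

r = Cov(u,v) / (s_u · s_v) = 127.10 / (8.41 × 23.66)
  = 127.10 / 198.9806 ≈ 0.6388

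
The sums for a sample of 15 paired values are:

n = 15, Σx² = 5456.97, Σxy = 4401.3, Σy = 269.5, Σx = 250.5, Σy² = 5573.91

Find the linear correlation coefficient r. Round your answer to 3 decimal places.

-0.103

r = (nΣxy − ΣxΣy) / √[(nΣx² − (Σx)²)(nΣy² − (Σy)²)]
Numerator: 15×4401.3 − 250.5×269.5 = -1490.25
Denominator: √[(81854.55 − 62750.25)(83608.65 − 72630.25)] = √[19104.3 × 10978.4] = 14482.2183
r = -1490.25 / 14482.2183 ≈ -0.103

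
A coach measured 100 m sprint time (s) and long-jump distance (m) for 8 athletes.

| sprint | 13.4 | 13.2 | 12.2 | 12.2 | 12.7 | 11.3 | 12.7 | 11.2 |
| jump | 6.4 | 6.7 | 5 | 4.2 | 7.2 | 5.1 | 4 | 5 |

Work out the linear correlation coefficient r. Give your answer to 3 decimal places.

n = 8, Σx = 98.9, Σy = 43.6, Σx² = 1227.19, Σy² = 247.34, Σxy = 542.31
nΣxy − ΣxΣy = 4338.48 − 4312.04 = 26.44
nΣx² − (Σx)² = 9817.52 − 9781.21 = 36.31; nΣy² − (Σy)² = 1978.72 − 1900.96 = 77.76
r = 26.44 / √(36.31 × 77.76) = 26.44 / 53.1363 ≈ 0.498

0.498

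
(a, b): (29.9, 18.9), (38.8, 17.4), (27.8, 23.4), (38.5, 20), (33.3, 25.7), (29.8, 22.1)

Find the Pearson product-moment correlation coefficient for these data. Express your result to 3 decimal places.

-0.477

n = 6, Σa = 198.1, Σb = 127.5, Σa² = 6651.47, Σb² = 2756.43, Σab = 4175.14
nΣab − ΣaΣb = 25050.84 − 25257.75 = -206.91
nΣa² − (Σa)² = 39908.82 − 39243.61 = 665.21; nΣb² − (Σb)² = 16538.58 − 16256.25 = 282.33
r = -206.91 / √(665.21 × 282.33) = -206.91 / 433.3691 ≈ -0.477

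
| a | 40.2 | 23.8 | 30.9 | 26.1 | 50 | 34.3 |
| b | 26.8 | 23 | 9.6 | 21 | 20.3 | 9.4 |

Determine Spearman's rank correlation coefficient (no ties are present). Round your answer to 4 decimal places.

Rank a: 5, 1, 3, 2, 6, 4
Rank b: 6, 5, 2, 4, 3, 1
d = rank(a) − rank(b): -1, -4, 1, -2, 3, 3; Σd² = 40
ρ = 1 − 6Σd² / [n(n²−1)] = 1 − 6×40 / (6×35) = 1 − 240/210 ≈ -0.1429

-0.1429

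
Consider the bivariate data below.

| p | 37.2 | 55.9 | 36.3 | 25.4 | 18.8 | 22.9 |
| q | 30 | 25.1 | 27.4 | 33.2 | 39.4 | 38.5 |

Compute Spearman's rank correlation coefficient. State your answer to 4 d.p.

Rank p: 5, 6, 4, 3, 1, 2
Rank q: 3, 1, 2, 4, 6, 5
d = rank(p) − rank(q): 2, 5, 2, -1, -5, -3; Σd² = 68
ρ = 1 − 6Σd² / [n(n²−1)] = 1 − 6×68 / (6×35) = 1 − 408/210 ≈ -0.9429

-0.9429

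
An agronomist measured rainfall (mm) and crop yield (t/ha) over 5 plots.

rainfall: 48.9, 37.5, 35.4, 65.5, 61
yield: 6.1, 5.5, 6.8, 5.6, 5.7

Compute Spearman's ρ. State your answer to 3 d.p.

Rank rainfall: 3, 2, 1, 5, 4
Rank yield: 4, 1, 5, 2, 3
d = rank(rainfall) − rank(yield): -1, 1, -4, 3, 1; Σd² = 28
ρ = 1 − 6Σd² / [n(n²−1)] = 1 − 6×28 / (5×24) = 1 − 168/120 ≈ -0.400

-0.400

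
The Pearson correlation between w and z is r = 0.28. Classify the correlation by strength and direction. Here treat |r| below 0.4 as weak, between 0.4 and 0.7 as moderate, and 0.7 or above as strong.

weak positive

r = 0.28 > 0 so the relationship is positive.
|r| = 0.28, which falls in the weak range.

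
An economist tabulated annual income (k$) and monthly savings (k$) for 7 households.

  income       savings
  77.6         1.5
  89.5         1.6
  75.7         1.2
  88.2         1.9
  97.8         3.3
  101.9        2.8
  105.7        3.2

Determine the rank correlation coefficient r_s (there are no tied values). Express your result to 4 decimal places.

0.8571

Rank income: 2, 4, 1, 3, 5, 6, 7
Rank savings: 2, 3, 1, 4, 7, 5, 6
d = rank(income) − rank(savings): 0, 1, 0, -1, -2, 1, 1; Σd² = 8
ρ = 1 − 6Σd² / [n(n²−1)] = 1 − 6×8 / (7×48) = 1 − 48/336 ≈ 0.8571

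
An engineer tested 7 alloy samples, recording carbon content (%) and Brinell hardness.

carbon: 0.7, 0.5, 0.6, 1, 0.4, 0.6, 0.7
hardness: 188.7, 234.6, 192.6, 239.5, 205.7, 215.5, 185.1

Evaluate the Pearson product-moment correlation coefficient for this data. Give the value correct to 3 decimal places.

n = 7, Σx = 4.5, Σy = 1461.7, Σx² = 3.11, Σy² = 308114.61, Σxy = 945.6
nΣxy − ΣxΣy = 6619.2 − 6577.65 = 41.55
nΣx² − (Σx)² = 21.77 − 20.25 = 1.52; nΣy² − (Σy)² = 2156802.27 − 2136566.89 = 20235.38
r = 41.55 / √(1.52 × 20235.38) = 41.55 / 175.3790 ≈ 0.237

0.237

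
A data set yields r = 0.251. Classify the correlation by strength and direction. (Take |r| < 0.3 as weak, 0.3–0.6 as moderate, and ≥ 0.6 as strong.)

weak positive

r = 0.251 > 0 so the relationship is positive.
|r| = 0.251, which falls in the weak range.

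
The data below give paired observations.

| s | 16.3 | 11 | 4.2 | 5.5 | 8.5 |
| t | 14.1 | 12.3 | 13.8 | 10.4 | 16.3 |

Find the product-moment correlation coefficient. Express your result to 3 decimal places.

n = 5, Σs = 45.5, Σt = 66.9, Σs² = 506.83, Σt² = 914.39, Σst = 618.84
nΣst − ΣsΣt = 3094.2 − 3043.95 = 50.25
nΣs² − (Σs)² = 2534.15 − 2070.25 = 463.9; nΣt² − (Σt)² = 4571.95 − 4475.61 = 96.34
r = 50.25 / √(463.9 × 96.34) = 50.25 / 211.4051 ≈ 0.238

0.238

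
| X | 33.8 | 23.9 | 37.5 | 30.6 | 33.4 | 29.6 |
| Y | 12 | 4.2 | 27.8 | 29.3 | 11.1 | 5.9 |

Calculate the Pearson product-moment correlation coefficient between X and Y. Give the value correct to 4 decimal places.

n = 6, ΣX = 188.8, ΣY = 90.3, ΣX² = 6047.98, ΣY² = 1950.99, ΣXY = 2990.44
nΣXY − ΣXΣY = 17942.64 − 17048.64 = 894
nΣX² − (ΣX)² = 36287.88 − 35645.44 = 642.44; nΣY² − (ΣY)² = 11705.94 − 8154.09 = 3551.85
r = 894 / √(642.44 × 3551.85) = 894 / 1510.5795 ≈ 0.5918

0.5918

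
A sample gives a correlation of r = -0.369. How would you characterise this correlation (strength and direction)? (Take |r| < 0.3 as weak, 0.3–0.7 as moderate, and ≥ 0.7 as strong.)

r = -0.369 < 0 so the relationship is negative.
|r| = 0.369, which falls in the moderate range.

moderate negative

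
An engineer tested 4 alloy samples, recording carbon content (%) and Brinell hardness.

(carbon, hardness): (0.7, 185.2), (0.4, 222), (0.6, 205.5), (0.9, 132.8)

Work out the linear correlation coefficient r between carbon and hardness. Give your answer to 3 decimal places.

n = 4, Σx = 2.6, Σy = 745.5, Σx² = 1.82, Σy² = 143449.13, Σxy = 461.26
nΣxy − ΣxΣy = 1845.04 − 1938.3 = -93.26
nΣx² − (Σx)² = 7.28 − 6.76 = 0.52; nΣy² − (Σy)² = 573796.52 − 555770.25 = 18026.27
r = -93.26 / √(0.52 × 18026.27) = -93.26 / 96.8177 ≈ -0.963

-0.963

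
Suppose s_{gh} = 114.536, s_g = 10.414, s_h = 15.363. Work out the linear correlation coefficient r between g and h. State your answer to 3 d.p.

r = Cov(g,h) / (s_g · s_h) = 114.536 / (10.414 × 15.363)
  = 114.536 / 159.9903 ≈ 0.716

0.716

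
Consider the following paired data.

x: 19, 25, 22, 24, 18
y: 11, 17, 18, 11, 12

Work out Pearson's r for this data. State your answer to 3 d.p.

n = 5, Σx = 108, Σy = 69, Σx² = 2370, Σy² = 999, Σxy = 1510
nΣxy − ΣxΣy = 7550 − 7452 = 98
nΣx² − (Σx)² = 11850 − 11664 = 186; nΣy² − (Σy)² = 4995 − 4761 = 234
r = 98 / √(186 × 234) = 98 / 208.6241 ≈ 0.470

0.470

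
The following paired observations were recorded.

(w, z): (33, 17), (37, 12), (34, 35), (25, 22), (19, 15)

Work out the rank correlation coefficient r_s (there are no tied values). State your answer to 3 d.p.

-0.100

Rank w: 3, 5, 4, 2, 1
Rank z: 3, 1, 5, 4, 2
d = rank(w) − rank(z): 0, 4, -1, -2, -1; Σd² = 22
ρ = 1 − 6Σd² / [n(n²−1)] = 1 − 6×22 / (5×24) = 1 − 132/120 ≈ -0.100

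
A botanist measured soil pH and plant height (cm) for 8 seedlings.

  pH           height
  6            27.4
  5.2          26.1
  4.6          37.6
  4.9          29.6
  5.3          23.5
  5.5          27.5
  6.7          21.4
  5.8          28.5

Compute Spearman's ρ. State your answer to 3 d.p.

-0.619

Rank pH: 7, 3, 1, 2, 4, 5, 8, 6
Rank height: 4, 3, 8, 7, 2, 5, 1, 6
d = rank(pH) − rank(height): 3, 0, -7, -5, 2, 0, 7, 0; Σd² = 136
ρ = 1 − 6Σd² / [n(n²−1)] = 1 − 6×136 / (8×63) = 1 − 816/504 ≈ -0.619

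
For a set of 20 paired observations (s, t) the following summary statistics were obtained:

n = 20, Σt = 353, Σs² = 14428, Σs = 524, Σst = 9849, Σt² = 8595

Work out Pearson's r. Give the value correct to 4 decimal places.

r = (nΣst − ΣsΣt) / √[(nΣs² − (Σs)²)(nΣt² − (Σt)²)]
Numerator: 20×9849 − 524×353 = 12008
Denominator: √[(288560 − 274576)(171900 − 124609)] = √[13984 × 47291] = 25716.0911
r = 12008 / 25716.0911 ≈ 0.4669

0.4669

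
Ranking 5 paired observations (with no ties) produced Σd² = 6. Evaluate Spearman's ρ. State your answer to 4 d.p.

ρ = 1 − 6Σd² / [n(n²−1)] = 1 − 6×6 / (5×24)
  = 1 − 36/120 = 1 − 0.30000 ≈ 0.7000

0.7000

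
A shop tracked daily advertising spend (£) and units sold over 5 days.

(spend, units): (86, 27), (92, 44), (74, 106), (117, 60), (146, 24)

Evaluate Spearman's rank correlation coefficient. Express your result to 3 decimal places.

-0.600

Rank spend: 2, 3, 1, 4, 5
Rank units: 2, 3, 5, 4, 1
d = rank(spend) − rank(units): 0, 0, -4, 0, 4; Σd² = 32
ρ = 1 − 6Σd² / [n(n²−1)] = 1 − 6×32 / (5×24) = 1 − 192/120 ≈ -0.600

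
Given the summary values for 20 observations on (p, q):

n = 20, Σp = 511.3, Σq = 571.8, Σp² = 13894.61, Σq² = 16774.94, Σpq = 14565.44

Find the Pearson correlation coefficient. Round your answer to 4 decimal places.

-0.0887

r = (nΣpq − ΣpΣq) / √[(nΣp² − (Σp)²)(nΣq² − (Σq)²)]
Numerator: 20×14565.44 − 511.3×571.8 = -1052.54
Denominator: √[(277892.2 − 261427.69)(335498.8 − 326955.24)] = √[16464.51 × 8543.56] = 11860.2500
r = -1052.54 / 11860.2500 ≈ -0.0887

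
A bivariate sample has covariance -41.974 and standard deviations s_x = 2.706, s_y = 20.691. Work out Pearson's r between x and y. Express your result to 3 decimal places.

r = Cov(x,y) / (s_x · s_y) = -41.974 / (2.706 × 20.691)
  = -41.974 / 55.9898 ≈ -0.750

-0.750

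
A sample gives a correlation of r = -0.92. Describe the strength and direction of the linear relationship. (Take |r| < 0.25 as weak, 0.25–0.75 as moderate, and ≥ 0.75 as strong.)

r = -0.92 < 0 so the relationship is negative.
|r| = 0.92, which falls in the strong range.

strong negative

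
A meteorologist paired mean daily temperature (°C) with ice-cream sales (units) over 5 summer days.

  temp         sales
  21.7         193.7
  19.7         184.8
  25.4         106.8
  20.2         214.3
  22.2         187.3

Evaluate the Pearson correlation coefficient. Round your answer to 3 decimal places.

n = 5, Σx = 109.2, Σy = 886.9, Σx² = 2405.02, Σy² = 164082.75, Σxy = 19043.49
nΣxy − ΣxΣy = 95217.45 − 96849.48 = -1632.03
nΣx² − (Σx)² = 12025.1 − 11924.64 = 100.46; nΣy² − (Σy)² = 820413.75 − 786591.61 = 33822.14
r = -1632.03 / √(100.46 × 33822.14) = -1632.03 / 1843.3047 ≈ -0.885

-0.885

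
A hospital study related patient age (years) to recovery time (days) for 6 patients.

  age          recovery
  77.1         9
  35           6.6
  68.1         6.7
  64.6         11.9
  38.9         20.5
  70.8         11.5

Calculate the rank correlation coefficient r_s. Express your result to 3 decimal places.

0.029

Rank age: 6, 1, 4, 3, 2, 5
Rank recovery: 3, 1, 2, 5, 6, 4
d = rank(age) − rank(recovery): 3, 0, 2, -2, -4, 1; Σd² = 34
ρ = 1 − 6Σd² / [n(n²−1)] = 1 − 6×34 / (6×35) = 1 − 204/210 ≈ 0.029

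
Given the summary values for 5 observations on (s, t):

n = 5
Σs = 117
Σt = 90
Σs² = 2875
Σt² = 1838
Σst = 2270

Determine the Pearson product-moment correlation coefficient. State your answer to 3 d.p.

r = (nΣst − ΣsΣt) / √[(nΣs² − (Σs)²)(nΣt² − (Σt)²)]
Numerator: 5×2270 − 117×90 = 820
Denominator: √[(14375 − 13689)(9190 − 8100)] = √[686 × 1090] = 864.7196
r = 820 / 864.7196 ≈ 0.948

0.948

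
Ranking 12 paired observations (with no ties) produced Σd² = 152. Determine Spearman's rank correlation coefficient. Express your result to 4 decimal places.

ρ = 1 − 6Σd² / [n(n²−1)] = 1 − 6×152 / (12×143)
  = 1 − 912/1716 = 1 − 0.53147 ≈ 0.4685

0.4685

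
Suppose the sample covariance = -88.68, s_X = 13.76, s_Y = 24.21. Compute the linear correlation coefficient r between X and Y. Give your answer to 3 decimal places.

r = Cov(X,Y) / (s_X · s_Y) = -88.68 / (13.76 × 24.21)
  = -88.68 / 333.1296 ≈ -0.266

-0.266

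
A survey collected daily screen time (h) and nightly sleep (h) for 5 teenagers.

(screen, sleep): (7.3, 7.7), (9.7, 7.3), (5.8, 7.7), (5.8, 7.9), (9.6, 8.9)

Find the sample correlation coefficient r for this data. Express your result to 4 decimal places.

0.2498

n = 5, Σx = 38.2, Σy = 39.5, Σx² = 306.82, Σy² = 313.49, Σxy = 302.94
nΣxy − ΣxΣy = 1514.7 − 1508.9 = 5.8
nΣx² − (Σx)² = 1534.1 − 1459.24 = 74.86; nΣy² − (Σy)² = 1567.45 − 1560.25 = 7.2
r = 5.8 / √(74.86 × 7.2) = 5.8 / 23.2162 ≈ 0.2498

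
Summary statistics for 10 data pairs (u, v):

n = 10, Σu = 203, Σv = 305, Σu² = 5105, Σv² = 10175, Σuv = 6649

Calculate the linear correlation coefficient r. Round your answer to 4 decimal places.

0.4937

r = (nΣuv − ΣuΣv) / √[(nΣu² − (Σu)²)(nΣv² − (Σv)²)]
Numerator: 10×6649 − 203×305 = 4575
Denominator: √[(51050 − 41209)(101750 − 93025)] = √[9841 × 8725] = 9266.2142
r = 4575 / 9266.2142 ≈ 0.4937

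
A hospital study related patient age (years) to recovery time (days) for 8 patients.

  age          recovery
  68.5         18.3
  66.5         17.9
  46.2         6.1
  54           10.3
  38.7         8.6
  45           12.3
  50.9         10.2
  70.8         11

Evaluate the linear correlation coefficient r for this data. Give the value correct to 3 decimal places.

0.692

n = 8, Σx = 440.6, Σy = 94.7, Σx² = 25291.08, Σy² = 1248.89, Σxy = 5466.22
nΣxy − ΣxΣy = 43729.76 − 41724.82 = 2004.94
nΣx² − (Σx)² = 202328.64 − 194128.36 = 8200.28; nΣy² − (Σy)² = 9991.12 − 8968.09 = 1023.03
r = 2004.94 / √(8200.28 × 1023.03) = 2004.94 / 2896.3999 ≈ 0.692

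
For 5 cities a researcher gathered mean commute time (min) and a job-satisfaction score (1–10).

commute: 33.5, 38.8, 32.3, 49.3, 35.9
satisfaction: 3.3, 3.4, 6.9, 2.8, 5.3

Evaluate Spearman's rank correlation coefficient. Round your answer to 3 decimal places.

-0.700

Rank commute: 2, 4, 1, 5, 3
Rank satisfaction: 2, 3, 5, 1, 4
d = rank(commute) − rank(satisfaction): 0, 1, -4, 4, -1; Σd² = 34
ρ = 1 − 6Σd² / [n(n²−1)] = 1 − 6×34 / (5×24) = 1 − 204/120 ≈ -0.700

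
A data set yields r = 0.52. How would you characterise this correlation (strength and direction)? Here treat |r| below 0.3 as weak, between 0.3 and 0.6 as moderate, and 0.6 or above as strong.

r = 0.52 > 0 so the relationship is positive.
|r| = 0.52, which falls in the moderate range.

moderate positive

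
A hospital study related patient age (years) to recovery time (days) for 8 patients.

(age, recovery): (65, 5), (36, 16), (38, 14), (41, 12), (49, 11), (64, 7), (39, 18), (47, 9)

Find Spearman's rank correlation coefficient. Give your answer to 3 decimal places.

Rank age: 8, 1, 2, 4, 6, 7, 3, 5
Rank recovery: 1, 7, 6, 5, 4, 2, 8, 3
d = rank(age) − rank(recovery): 7, -6, -4, -1, 2, 5, -5, 2; Σd² = 160
ρ = 1 − 6Σd² / [n(n²−1)] = 1 − 6×160 / (8×63) = 1 − 960/504 ≈ -0.905

-0.905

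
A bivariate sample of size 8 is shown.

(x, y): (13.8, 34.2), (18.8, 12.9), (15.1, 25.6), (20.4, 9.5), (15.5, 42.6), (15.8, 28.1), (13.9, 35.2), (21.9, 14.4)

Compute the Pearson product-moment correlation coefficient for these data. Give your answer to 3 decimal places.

n = 8, Σx = 135.2, Σy = 202.5, Σx² = 2350.76, Σy² = 6132.43, Σxy = 3203.76
nΣxy − ΣxΣy = 25630.08 − 27378 = -1747.92
nΣx² − (Σx)² = 18806.08 − 18279.04 = 527.04; nΣy² − (Σy)² = 49059.44 − 41006.25 = 8053.19
r = -1747.92 / √(527.04 × 8053.19) = -1747.92 / 2060.1828 ≈ -0.848

-0.848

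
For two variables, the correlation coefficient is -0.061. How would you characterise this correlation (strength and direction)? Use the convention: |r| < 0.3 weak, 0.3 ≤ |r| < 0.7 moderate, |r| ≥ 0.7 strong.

r = -0.061 < 0 so the relationship is negative.
|r| = 0.061, which falls in the weak range.

weak negative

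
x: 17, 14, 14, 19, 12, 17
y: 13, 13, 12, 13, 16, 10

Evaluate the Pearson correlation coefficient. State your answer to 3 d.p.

n = 6, Σx = 93, Σy = 77, Σx² = 1475, Σy² = 1007, Σxy = 1180
nΣxy − ΣxΣy = 7080 − 7161 = -81
nΣx² − (Σx)² = 8850 − 8649 = 201; nΣy² − (Σy)² = 6042 − 5929 = 113
r = -81 / √(201 × 113) = -81 / 150.7083 ≈ -0.537

-0.537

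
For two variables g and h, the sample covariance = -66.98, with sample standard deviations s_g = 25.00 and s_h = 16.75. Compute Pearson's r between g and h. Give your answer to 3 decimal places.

r = Cov(g,h) / (s_g · s_h) = -66.98 / (25.00 × 16.75)
  = -66.98 / 418.7500 ≈ -0.160

-0.160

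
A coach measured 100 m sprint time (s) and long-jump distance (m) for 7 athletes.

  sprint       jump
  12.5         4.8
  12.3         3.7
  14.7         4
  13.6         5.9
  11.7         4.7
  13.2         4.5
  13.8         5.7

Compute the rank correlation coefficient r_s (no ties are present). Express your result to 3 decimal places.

0.214

Rank sprint: 3, 2, 7, 5, 1, 4, 6
Rank jump: 5, 1, 2, 7, 4, 3, 6
d = rank(sprint) − rank(jump): -2, 1, 5, -2, -3, 1, 0; Σd² = 44
ρ = 1 − 6Σd² / [n(n²−1)] = 1 − 6×44 / (7×48) = 1 − 264/336 ≈ 0.214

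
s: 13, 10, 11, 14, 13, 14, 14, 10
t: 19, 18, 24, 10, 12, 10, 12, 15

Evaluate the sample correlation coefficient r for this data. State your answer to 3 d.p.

-0.648

n = 8, Σs = 99, Σt = 120, Σs² = 1247, Σt² = 1974, Σst = 1445
nΣst − ΣsΣt = 11560 − 11880 = -320
nΣs² − (Σs)² = 9976 − 9801 = 175; nΣt² − (Σt)² = 15792 − 14400 = 1392
r = -320 / √(175 × 1392) = -320 / 493.5585 ≈ -0.648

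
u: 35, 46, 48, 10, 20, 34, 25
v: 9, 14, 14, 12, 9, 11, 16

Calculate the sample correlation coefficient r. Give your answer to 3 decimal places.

0.262

n = 7, Σu = 218, Σv = 85, Σu² = 7926, Σv² = 1075, Σuv = 2705
nΣuv − ΣuΣv = 18935 − 18530 = 405
nΣu² − (Σu)² = 55482 − 47524 = 7958; nΣv² − (Σv)² = 7525 − 7225 = 300
r = 405 / √(7958 × 300) = 405 / 1545.1214 ≈ 0.262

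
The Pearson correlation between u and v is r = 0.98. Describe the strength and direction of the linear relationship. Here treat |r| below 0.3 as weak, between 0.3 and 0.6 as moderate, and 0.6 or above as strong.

strong positive

r = 0.98 > 0 so the relationship is positive.
|r| = 0.98, which falls in the strong range.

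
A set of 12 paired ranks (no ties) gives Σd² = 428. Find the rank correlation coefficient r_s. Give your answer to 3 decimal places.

ρ = 1 − 6Σd² / [n(n²−1)] = 1 − 6×428 / (12×143)
  = 1 − 2568/1716 = 1 − 1.4965 ≈ -0.497

-0.497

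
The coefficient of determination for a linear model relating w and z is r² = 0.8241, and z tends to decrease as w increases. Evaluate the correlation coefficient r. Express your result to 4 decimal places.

-0.9078

|r| = √0.8241 = 0.9078
The association is negative, so r = −0.9078.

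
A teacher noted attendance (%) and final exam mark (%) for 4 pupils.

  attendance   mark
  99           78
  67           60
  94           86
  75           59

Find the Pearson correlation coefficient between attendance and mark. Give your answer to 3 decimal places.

0.899

n = 4, Σx = 335, Σy = 283, Σx² = 28751, Σy² = 20561, Σxy = 24251
nΣxy − ΣxΣy = 97004 − 94805 = 2199
nΣx² − (Σx)² = 115004 − 112225 = 2779; nΣy² − (Σy)² = 82244 − 80089 = 2155
r = 2199 / √(2779 × 2155) = 2199 / 2447.1912 ≈ 0.899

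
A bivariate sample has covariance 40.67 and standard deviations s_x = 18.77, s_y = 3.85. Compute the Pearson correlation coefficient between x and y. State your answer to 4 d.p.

0.5628

r = Cov(x,y) / (s_x · s_y) = 40.67 / (18.77 × 3.85)
  = 40.67 / 72.2645 ≈ 0.5628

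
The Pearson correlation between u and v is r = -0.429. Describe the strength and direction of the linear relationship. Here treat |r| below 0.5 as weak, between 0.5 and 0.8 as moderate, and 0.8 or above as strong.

r = -0.429 < 0 so the relationship is negative.
|r| = 0.429, which falls in the weak range.

weak negative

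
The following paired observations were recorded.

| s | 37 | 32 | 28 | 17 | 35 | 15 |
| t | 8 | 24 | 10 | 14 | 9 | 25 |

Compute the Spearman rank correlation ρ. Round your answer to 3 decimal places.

Rank s: 6, 4, 3, 2, 5, 1
Rank t: 1, 5, 3, 4, 2, 6
d = rank(s) − rank(t): 5, -1, 0, -2, 3, -5; Σd² = 64
ρ = 1 − 6Σd² / [n(n²−1)] = 1 − 6×64 / (6×35) = 1 − 384/210 ≈ -0.829

-0.829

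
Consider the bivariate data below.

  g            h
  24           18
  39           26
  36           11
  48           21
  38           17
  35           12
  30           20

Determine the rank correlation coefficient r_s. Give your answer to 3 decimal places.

0.393

Rank g: 1, 6, 4, 7, 5, 3, 2
Rank h: 4, 7, 1, 6, 3, 2, 5
d = rank(g) − rank(h): -3, -1, 3, 1, 2, 1, -3; Σd² = 34
ρ = 1 − 6Σd² / [n(n²−1)] = 1 − 6×34 / (7×48) = 1 − 204/336 ≈ 0.393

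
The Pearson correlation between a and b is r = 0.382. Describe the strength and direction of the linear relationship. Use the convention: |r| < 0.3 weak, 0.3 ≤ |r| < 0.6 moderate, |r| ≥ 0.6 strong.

r = 0.382 > 0 so the relationship is positive.
|r| = 0.382, which falls in the moderate range.

moderate positive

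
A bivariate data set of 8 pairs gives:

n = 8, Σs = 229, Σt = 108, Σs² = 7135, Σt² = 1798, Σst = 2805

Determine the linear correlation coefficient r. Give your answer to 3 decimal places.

r = (nΣst − ΣsΣt) / √[(nΣs² − (Σs)²)(nΣt² − (Σt)²)]
Numerator: 8×2805 − 229×108 = -2292
Denominator: √[(57080 − 52441)(14384 − 11664)] = √[4639 × 2720] = 3552.1937
r = -2292 / 3552.1937 ≈ -0.645

-0.645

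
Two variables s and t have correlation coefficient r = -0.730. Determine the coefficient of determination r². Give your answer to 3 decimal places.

0.533

r² = (-0.730)² = 0.533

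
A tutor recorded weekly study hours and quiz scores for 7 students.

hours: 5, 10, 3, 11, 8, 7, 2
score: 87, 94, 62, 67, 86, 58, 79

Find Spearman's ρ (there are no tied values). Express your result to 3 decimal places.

0.214

Rank hours: 3, 6, 2, 7, 5, 4, 1
Rank score: 6, 7, 2, 3, 5, 1, 4
d = rank(hours) − rank(score): -3, -1, 0, 4, 0, 3, -3; Σd² = 44
ρ = 1 − 6Σd² / [n(n²−1)] = 1 − 6×44 / (7×48) = 1 − 264/336 ≈ 0.214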